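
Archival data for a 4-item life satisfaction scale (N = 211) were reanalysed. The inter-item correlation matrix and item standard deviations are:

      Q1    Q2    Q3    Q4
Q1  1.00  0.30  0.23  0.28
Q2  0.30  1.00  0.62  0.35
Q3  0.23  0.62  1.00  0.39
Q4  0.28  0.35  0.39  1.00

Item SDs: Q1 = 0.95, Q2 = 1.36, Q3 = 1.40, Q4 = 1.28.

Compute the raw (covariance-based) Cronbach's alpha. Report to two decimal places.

Σσ²ᵢ = 0.95² + 1.36² + 1.40² + 1.28² = 6.3505
Covariances σ_ij = r_ij · s_i · s_j:
  σ(Q1,Q2) = 0.30 × 0.95 × 1.36 = 0.3876
  σ(Q1,Q3) = 0.23 × 0.95 × 1.40 = 0.3059
  σ(Q1,Q4) = 0.28 × 0.95 × 1.28 = 0.3405
  σ(Q2,Q3) = 0.62 × 1.36 × 1.40 = 1.1805
  σ(Q2,Q4) = 0.35 × 1.36 × 1.28 = 0.6093
  σ(Q3,Q4) = 0.39 × 1.40 × 1.28 = 0.6989
σ²_T = Σσ²ᵢ + 2·Σσ_ij = 6.3505 + 2 × 3.5227 = 13.3959
α = (4/3)·(1 − 6.3505/13.3959) = 0.70

α = 0.70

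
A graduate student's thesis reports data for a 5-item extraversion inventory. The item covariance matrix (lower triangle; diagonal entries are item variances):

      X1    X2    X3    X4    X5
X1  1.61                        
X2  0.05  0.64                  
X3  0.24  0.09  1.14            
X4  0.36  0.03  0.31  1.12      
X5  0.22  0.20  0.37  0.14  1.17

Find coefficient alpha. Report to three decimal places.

α = 0.518

ΣVar(i) = 1.61 + 0.64 + 1.14 + 1.12 + 1.17 = 5.68
Sum of the distinct covariances = 2.01
σ²_total = 5.68 + 2 × 2.01 = 9.70
α = (k/(k−1))·(1 − ΣVar(i)/σ²_total) = (5/4)·(1 − 5.68/9.70) = 0.518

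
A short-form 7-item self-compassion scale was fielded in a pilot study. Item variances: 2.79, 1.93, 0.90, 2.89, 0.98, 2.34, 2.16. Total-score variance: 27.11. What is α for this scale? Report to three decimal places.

sum of item variances = 2.79 + 1.93 + 0.90 + 2.89 + 0.98 + 2.34 + 2.16 = 13.99
α = (k/(k−1))·(1 − sum of item variances/Var(T)) = (7/6)·(1 − 13.99/27.11) = 0.565

α = 0.565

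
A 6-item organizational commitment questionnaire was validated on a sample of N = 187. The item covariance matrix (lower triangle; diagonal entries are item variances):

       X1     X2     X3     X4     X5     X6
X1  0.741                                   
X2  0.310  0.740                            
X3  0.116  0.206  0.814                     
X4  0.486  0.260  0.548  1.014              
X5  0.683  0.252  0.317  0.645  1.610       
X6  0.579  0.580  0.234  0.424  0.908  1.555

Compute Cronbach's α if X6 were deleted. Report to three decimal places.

α = 0.761

Remaining items: X1, X2, X3, X4, X5 (k = 5).
Σσ²ᵢ = 0.741 + 0.740 + 0.814 + 1.014 + 1.610 = 4.919
total variance = 4.919 + 2 × 3.823 = 12.565
α (item deleted) = (5/4)·(1 − 4.919/12.565) = 0.761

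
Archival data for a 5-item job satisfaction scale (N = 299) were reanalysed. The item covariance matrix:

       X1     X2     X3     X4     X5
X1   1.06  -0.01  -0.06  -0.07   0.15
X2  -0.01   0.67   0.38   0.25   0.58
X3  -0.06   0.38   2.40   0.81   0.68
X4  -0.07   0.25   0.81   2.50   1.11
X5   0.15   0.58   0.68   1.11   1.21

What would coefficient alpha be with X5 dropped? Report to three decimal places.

Remaining items: X1, X2, X3, X4 (k = 4).
Σσᵢ² = 1.06 + 0.67 + 2.40 + 2.50 = 6.63
total variance = 6.63 + 2 × 1.30 = 9.23
α (item deleted) = (4/3)·(1 − 6.63/9.23) = 0.376

α = 0.376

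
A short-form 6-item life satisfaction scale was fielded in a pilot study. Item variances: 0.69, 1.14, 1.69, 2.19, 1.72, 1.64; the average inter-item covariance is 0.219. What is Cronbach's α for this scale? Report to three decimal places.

α = 0.504

Σσᵢ² = 0.69 + 1.14 + 1.69 + 2.19 + 1.72 + 1.64 = 9.07
Sum of the 15 distinct covariances = 15 × 0.219 = 3.285
Var(T) = Σσᵢ² + 2·Σcov = 9.07 + 2 × 3.285 = 15.640
α = (6/5)·(1 − 9.07/15.640) = 0.504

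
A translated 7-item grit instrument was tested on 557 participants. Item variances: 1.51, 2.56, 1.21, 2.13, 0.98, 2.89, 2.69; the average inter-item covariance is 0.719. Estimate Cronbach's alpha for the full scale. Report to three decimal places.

ΣVar(i) = 1.51 + 2.56 + 1.21 + 2.13 + 0.98 + 2.89 + 2.69 = 13.97
Sum of the 21 distinct covariances = 21 × 0.719 = 15.099
Var(T) = ΣVar(i) + 2·Σcov = 13.97 + 2 × 15.099 = 44.168
α = (7/6)·(1 − 13.97/44.168) = 0.798

α = 0.798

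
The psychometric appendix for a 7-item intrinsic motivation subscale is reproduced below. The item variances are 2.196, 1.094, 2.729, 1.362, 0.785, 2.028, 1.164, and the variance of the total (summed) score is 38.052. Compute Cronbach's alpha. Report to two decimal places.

α = 0.82

sum of item variances = 2.196 + 1.094 + 2.729 + 1.362 + 0.785 + 2.028 + 1.164 = 11.358
α = (k/(k−1))·(1 − sum of item variances/Var(T)) = (7/6)·(1 − 11.358/38.052) = 0.82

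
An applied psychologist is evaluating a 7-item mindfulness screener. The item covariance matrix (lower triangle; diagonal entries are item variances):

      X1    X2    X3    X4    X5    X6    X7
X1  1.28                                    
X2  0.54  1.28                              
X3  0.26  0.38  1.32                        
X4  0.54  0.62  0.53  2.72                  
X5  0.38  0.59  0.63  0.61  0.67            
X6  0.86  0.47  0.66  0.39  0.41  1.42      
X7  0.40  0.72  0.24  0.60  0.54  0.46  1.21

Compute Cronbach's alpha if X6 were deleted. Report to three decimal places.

Remaining items: X1, X2, X3, X4, X5, X7 (k = 6).
sum of item variances = 1.28 + 1.28 + 1.32 + 2.72 + 0.67 + 1.21 = 8.48
Var(T) = 8.48 + 2 × 7.58 = 23.64
α (item deleted) = (6/5)·(1 − 8.48/23.64) = 0.770

Cronbach's alpha = 0.770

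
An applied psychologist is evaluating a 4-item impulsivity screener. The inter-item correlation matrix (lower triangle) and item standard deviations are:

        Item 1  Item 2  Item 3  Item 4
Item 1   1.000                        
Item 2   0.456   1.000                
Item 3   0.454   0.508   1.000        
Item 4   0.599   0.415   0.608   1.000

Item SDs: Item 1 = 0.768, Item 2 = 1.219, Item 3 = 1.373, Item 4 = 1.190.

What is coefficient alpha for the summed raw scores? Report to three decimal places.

Σσ²ᵢ = 0.768² + 1.219² + 1.373² + 1.190² = 5.3770
Covariances σ_ij = r_ij · s_i · s_j:
  σ(Item 1,Item 2) = 0.456 × 0.768 × 1.219 = 0.4269
  σ(Item 1,Item 3) = 0.454 × 0.768 × 1.373 = 0.4787
  σ(Item 1,Item 4) = 0.599 × 0.768 × 1.190 = 0.5474
  σ(Item 2,Item 3) = 0.508 × 1.219 × 1.373 = 0.8502
  σ(Item 2,Item 4) = 0.415 × 1.219 × 1.190 = 0.6020
  σ(Item 3,Item 4) = 0.608 × 1.373 × 1.190 = 0.9934
σ²_T = Σσ²ᵢ + 2·Σσ_ij = 5.3770 + 2 × 3.8986 = 13.1742
α = (4/3)·(1 − 5.3770/13.1742) = 0.789

α = 0.789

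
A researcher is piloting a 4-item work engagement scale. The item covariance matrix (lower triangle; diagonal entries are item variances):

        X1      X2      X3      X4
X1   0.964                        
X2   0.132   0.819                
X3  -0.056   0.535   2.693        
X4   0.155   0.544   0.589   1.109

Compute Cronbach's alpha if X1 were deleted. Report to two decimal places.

α = 0.63

Remaining items: X2, X3, X4 (k = 3).
sum of item variances = 0.819 + 2.693 + 1.109 = 4.621
total variance = 4.621 + 2 × 1.668 = 7.957
α (item deleted) = (3/2)·(1 − 4.621/7.957) = 0.63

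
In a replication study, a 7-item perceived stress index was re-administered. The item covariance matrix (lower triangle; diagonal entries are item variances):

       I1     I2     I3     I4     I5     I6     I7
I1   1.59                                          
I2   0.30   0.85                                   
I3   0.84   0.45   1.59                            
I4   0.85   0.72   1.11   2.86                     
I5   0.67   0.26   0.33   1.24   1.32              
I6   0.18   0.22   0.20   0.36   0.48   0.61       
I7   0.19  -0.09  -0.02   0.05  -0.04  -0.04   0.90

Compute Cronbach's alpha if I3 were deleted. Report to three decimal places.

Remaining items: I1, I2, I4, I5, I6, I7 (k = 6).
Σσᵢ² = 1.59 + 0.85 + 2.86 + 1.32 + 0.61 + 0.90 = 8.13
σ²_T = 8.13 + 2 × 5.35 = 18.83
α (item deleted) = (6/5)·(1 − 8.13/18.83) = 0.682

α = 0.682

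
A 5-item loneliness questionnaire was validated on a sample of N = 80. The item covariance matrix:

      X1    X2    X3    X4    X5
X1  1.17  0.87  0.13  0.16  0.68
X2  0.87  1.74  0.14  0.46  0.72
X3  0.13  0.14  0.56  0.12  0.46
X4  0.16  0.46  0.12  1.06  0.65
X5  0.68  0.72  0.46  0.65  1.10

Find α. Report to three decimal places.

α = 0.762

Σσ²ᵢ = 1.17 + 1.74 + 0.56 + 1.06 + 1.10 = 5.63
Sum of the distinct covariances = 4.39
σ²_total = 5.63 + 2 × 4.39 = 14.41
α = (k/(k−1))·(1 − Σσ²ᵢ/σ²_total) = (5/4)·(1 − 5.63/14.41) = 0.762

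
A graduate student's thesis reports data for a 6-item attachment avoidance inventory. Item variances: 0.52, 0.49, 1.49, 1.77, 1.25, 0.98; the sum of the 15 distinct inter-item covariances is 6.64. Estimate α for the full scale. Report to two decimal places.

α = 0.81

Σσᵢ² = 0.52 + 0.49 + 1.49 + 1.77 + 1.25 + 0.98 = 6.50
Sum of distinct covariances = 6.64
total variance = Σσᵢ² + 2·Σcov = 6.50 + 2 × 6.64 = 19.78
α = (6/5)·(1 − 6.50/19.78) = 0.81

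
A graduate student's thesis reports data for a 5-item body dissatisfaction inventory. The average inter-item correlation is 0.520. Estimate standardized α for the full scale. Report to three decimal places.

Standardized α = k·r̄ / (1 + (k−1)·r̄) = 5 × 0.520 / (1 + 4 × 0.520)
  = 2.6000 / 3.0800 = 0.844

standardized α = 0.844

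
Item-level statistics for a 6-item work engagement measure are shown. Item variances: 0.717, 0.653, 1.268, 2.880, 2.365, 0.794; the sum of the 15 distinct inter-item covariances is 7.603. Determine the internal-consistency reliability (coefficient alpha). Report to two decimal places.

Σσᵢ² = 0.717 + 0.653 + 1.268 + 2.880 + 2.365 + 0.794 = 8.677
Sum of distinct covariances = 7.603
σ²_T = Σσᵢ² + 2·Σcov = 8.677 + 2 × 7.603 = 23.883
α = (6/5)·(1 − 8.677/23.883) = 0.76

coefficient alpha = 0.76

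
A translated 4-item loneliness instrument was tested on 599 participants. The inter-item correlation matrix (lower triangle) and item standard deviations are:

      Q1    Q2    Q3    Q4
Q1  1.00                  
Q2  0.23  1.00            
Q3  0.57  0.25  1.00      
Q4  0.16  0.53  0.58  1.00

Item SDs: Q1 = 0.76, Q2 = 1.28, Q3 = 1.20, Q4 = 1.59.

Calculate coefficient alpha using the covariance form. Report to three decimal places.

Σσ²ᵢ = 0.76² + 1.28² + 1.20² + 1.59² = 6.1841
Covariances σ_ij = r_ij · s_i · s_j:
  σ(Q1,Q2) = 0.23 × 0.76 × 1.28 = 0.2237
  σ(Q1,Q3) = 0.57 × 0.76 × 1.20 = 0.5198
  σ(Q1,Q4) = 0.16 × 0.76 × 1.59 = 0.1933
  σ(Q2,Q3) = 0.25 × 1.28 × 1.20 = 0.3840
  σ(Q2,Q4) = 0.53 × 1.28 × 1.59 = 1.0787
  σ(Q3,Q4) = 0.58 × 1.20 × 1.59 = 1.1066
σ²_T = Σσ²ᵢ + 2·Σσ_ij = 6.1841 + 2 × 3.5061 = 13.1963
α = (4/3)·(1 − 6.1841/13.1963) = 0.709

α = 0.709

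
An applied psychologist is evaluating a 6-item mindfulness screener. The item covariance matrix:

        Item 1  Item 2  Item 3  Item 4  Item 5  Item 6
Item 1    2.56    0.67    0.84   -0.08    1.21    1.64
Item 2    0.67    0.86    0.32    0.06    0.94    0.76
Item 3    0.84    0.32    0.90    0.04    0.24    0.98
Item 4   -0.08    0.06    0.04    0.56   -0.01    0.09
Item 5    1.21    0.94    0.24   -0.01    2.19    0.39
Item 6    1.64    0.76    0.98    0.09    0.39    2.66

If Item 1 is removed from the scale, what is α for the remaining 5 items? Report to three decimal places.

α = 0.644

Remaining items: Item 2, Item 3, Item 4, Item 5, Item 6 (k = 5).
sum of item variances = 0.86 + 0.90 + 0.56 + 2.19 + 2.66 = 7.17
σ²_total = 7.17 + 2 × 3.81 = 14.79
α (item deleted) = (5/4)·(1 − 7.17/14.79) = 0.644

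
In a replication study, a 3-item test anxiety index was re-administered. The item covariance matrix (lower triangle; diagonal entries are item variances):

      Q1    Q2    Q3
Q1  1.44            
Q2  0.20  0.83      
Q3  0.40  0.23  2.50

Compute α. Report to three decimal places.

Σσ²ᵢ = 1.44 + 0.83 + 2.50 = 4.77
Σ_{i<j} σ_ij = 0.83
σ²_T = 4.77 + 2 × 0.83 = 6.43
α = (k/(k−1))·(1 − Σσ²ᵢ/σ²_T) = (3/2)·(1 − 4.77/6.43) = 0.387

α = 0.387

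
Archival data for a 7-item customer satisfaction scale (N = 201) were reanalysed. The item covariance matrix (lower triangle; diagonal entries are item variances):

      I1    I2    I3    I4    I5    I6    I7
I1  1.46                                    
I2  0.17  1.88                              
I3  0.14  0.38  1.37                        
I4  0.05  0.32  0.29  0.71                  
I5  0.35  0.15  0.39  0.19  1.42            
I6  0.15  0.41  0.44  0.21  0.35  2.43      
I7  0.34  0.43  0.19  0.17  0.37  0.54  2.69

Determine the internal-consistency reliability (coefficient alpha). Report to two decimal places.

ΣVar(i) = 1.46 + 1.88 + 1.37 + 0.71 + 1.42 + 2.43 + 2.69 = 11.96
Sum of off-diagonal covariances = 6.03
σ²_total = 11.96 + 2 × 6.03 = 24.02
α = (k/(k−1))·(1 − ΣVar(i)/σ²_total) = (7/6)·(1 − 11.96/24.02) = 0.59

α = 0.59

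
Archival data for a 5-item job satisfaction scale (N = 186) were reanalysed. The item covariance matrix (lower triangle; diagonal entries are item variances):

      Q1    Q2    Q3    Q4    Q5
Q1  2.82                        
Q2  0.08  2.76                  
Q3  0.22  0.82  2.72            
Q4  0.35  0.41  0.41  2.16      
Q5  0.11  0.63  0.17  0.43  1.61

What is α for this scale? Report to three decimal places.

α = 0.469

sum of item variances = 2.82 + 2.76 + 2.72 + 2.16 + 1.61 = 12.07
Σ_{i<j} σ_ij = 3.63
σ²_total = 12.07 + 2 × 3.63 = 19.33
α = (k/(k−1))·(1 − sum of item variances/σ²_total) = (5/4)·(1 − 12.07/19.33) = 0.469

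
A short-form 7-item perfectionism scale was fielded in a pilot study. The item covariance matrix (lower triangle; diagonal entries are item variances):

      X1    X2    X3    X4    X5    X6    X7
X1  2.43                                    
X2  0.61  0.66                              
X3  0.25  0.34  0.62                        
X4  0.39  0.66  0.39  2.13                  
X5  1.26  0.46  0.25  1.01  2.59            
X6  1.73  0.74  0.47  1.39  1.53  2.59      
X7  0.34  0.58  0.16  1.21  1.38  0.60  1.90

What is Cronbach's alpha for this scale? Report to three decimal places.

sum of item variances = 2.43 + 0.66 + 0.62 + 2.13 + 2.59 + 2.59 + 1.90 = 12.92
Σ_{i<j} σ_ij = 15.75
σ²_T = 12.92 + 2 × 15.75 = 44.42
α = (k/(k−1))·(1 − sum of item variances/σ²_T) = (7/6)·(1 − 12.92/44.42) = 0.827

Cronbach's alpha = 0.827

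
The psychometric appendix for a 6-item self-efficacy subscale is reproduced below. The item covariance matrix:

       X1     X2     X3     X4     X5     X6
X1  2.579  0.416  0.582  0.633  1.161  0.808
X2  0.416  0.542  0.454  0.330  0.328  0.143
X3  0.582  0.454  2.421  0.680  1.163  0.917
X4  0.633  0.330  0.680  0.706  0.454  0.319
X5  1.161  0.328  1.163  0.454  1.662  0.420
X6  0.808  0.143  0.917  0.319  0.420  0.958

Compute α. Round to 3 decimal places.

sum of item variances = 2.579 + 0.542 + 2.421 + 0.706 + 1.662 + 0.958 = 8.868
Sum of the distinct covariances = 8.808
σ²_total = 8.868 + 2 × 8.808 = 26.484
α = (k/(k−1))·(1 − sum of item variances/σ²_total) = (6/5)·(1 − 8.868/26.484) = 0.798

α = 0.798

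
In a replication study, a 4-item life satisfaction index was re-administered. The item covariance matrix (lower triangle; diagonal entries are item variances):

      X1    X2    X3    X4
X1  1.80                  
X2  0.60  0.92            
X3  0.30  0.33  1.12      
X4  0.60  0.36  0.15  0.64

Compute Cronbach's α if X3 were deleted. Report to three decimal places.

Cronbach's α = 0.722

Remaining items: X1, X2, X4 (k = 3).
Σσᵢ² = 1.80 + 0.92 + 0.64 = 3.36
total variance = 3.36 + 2 × 1.56 = 6.48
α (item deleted) = (3/2)·(1 − 3.36/6.48) = 0.722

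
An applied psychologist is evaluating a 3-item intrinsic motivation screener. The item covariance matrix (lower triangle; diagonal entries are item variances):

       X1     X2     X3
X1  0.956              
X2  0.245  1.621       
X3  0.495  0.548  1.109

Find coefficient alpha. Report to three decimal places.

coefficient alpha = 0.617

sum of item variances = 0.956 + 1.621 + 1.109 = 3.686
Σ_{i<j} σ_ij = 1.288
σ²_T = 3.686 + 2 × 1.288 = 6.262
α = (k/(k−1))·(1 − sum of item variances/σ²_T) = (3/2)·(1 − 3.686/6.262) = 0.617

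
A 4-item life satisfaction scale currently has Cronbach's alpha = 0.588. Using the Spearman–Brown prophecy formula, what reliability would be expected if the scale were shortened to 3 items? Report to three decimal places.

Length factor m = 3/4 = 0.7500
α' = m·α / (1 − (1−m)·α)
   = 3/4 × 0.588 / (1 − (1 − 3/4) × 0.588)
   = 0.4410 / 0.8530 = 0.517

predicted reliability = 0.517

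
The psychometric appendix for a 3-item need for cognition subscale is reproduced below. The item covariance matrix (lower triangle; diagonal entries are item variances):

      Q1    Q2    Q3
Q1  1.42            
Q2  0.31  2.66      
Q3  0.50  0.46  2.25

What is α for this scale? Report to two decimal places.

α = 0.43

sum of item variances = 1.42 + 2.66 + 2.25 = 6.33
Sum of off-diagonal covariances = 1.27
total variance = 6.33 + 2 × 1.27 = 8.87
α = (k/(k−1))·(1 − sum of item variances/total variance) = (3/2)·(1 − 6.33/8.87) = 0.43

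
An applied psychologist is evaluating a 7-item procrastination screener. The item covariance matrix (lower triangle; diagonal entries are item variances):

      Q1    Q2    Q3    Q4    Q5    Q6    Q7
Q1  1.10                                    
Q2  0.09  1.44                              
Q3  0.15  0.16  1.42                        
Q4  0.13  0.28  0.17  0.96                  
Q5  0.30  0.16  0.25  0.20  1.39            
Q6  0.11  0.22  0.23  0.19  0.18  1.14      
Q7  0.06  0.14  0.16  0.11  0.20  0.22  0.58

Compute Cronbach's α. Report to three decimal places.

Σσᵢ² = 1.10 + 1.44 + 1.42 + 0.96 + 1.39 + 1.14 + 0.58 = 8.03
Sum of the distinct covariances = 3.71
σ²_total = 8.03 + 2 × 3.71 = 15.45
α = (k/(k−1))·(1 − Σσᵢ²/σ²_total) = (7/6)·(1 − 8.03/15.45) = 0.560

Cronbach's α = 0.560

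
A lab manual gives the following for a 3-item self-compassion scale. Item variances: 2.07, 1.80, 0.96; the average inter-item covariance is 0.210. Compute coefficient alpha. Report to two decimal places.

Σσᵢ² = 2.07 + 1.80 + 0.96 = 4.83
Sum of the 3 distinct covariances = 3 × 0.210 = 0.630
σ²_total = Σσᵢ² + 2·Σcov = 4.83 + 2 × 0.630 = 6.090
α = (3/2)·(1 − 4.83/6.090) = 0.31

α = 0.31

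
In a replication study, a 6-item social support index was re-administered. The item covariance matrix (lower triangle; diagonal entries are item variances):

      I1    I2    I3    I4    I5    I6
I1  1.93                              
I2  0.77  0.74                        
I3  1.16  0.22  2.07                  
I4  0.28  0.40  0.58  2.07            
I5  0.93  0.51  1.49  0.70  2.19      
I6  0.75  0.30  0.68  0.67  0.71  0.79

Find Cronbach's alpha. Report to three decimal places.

α = 0.810

ΣVar(i) = 1.93 + 0.74 + 2.07 + 2.07 + 2.19 + 0.79 = 9.79
Σ_{i<j} σ_ij = 10.15
Var(T) = 9.79 + 2 × 10.15 = 30.09
α = (k/(k−1))·(1 − ΣVar(i)/Var(T)) = (6/5)·(1 − 9.79/30.09) = 0.810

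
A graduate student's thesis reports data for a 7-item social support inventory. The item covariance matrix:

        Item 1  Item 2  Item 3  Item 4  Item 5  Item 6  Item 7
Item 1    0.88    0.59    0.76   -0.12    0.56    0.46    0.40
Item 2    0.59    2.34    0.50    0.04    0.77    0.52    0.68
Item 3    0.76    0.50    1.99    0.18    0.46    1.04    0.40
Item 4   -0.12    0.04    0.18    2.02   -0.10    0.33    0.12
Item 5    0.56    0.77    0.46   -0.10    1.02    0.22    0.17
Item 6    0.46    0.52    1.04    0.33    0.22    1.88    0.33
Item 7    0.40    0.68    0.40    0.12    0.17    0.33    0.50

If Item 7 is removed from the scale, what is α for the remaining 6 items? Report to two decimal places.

Remaining items: Item 1, Item 2, Item 3, Item 4, Item 5, Item 6 (k = 6).
Σσᵢ² = 0.88 + 2.34 + 1.99 + 2.02 + 1.02 + 1.88 = 10.13
σ²_total = 10.13 + 2 × 6.21 = 22.55
α (item deleted) = (6/5)·(1 − 10.13/22.55) = 0.66

α = 0.66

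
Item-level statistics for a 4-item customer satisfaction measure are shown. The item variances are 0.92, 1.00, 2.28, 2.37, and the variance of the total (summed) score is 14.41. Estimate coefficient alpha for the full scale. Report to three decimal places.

Σσᵢ² = 0.92 + 1.00 + 2.28 + 2.37 = 6.57
α = (k/(k−1))·(1 − Σσᵢ²/σ²_T) = (4/3)·(1 − 6.57/14.41) = 0.725

α = 0.725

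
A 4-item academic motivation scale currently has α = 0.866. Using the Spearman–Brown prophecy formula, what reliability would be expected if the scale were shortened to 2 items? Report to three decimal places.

predicted reliability = 0.764

Length factor m = 2/4 = 0.5000
α' = m·α / (1 − (1−m)·α)
   = 2/4 × 0.866 / (1 − (1 − 2/4) × 0.866)
   = 0.4330 / 0.5670 = 0.764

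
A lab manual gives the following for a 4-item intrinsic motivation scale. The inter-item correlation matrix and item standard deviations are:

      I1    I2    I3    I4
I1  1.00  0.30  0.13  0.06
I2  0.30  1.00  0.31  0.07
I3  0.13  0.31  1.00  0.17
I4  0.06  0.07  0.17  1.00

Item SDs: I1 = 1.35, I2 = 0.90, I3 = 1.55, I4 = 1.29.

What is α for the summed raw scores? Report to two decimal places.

Σσ²ᵢ = 1.35² + 0.90² + 1.55² + 1.29² = 6.6991
Covariances σ_ij = r_ij · s_i · s_j:
  σ(I1,I2) = 0.30 × 1.35 × 0.90 = 0.3645
  σ(I1,I3) = 0.13 × 1.35 × 1.55 = 0.2720
  σ(I1,I4) = 0.06 × 1.35 × 1.29 = 0.1045
  σ(I2,I3) = 0.31 × 0.90 × 1.55 = 0.4325
  σ(I2,I4) = 0.07 × 0.90 × 1.29 = 0.0813
  σ(I3,I4) = 0.17 × 1.55 × 1.29 = 0.3399
σ²_T = Σσ²ᵢ + 2·Σσ_ij = 6.6991 + 2 × 1.5947 = 9.8885
α = (4/3)·(1 − 6.6991/9.8885) = 0.43

α = 0.43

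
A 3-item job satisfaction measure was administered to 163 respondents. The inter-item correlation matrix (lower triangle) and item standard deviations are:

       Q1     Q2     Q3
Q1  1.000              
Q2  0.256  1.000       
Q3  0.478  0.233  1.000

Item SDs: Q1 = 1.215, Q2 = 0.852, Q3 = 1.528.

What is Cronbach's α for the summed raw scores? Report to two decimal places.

Cronbach's α = 0.59

Σσ²ᵢ = 1.215² + 0.852² + 1.528² = 4.5369
Covariances σ_ij = r_ij · s_i · s_j:
  σ(Q1,Q2) = 0.256 × 1.215 × 0.852 = 0.2650
  σ(Q1,Q3) = 0.478 × 1.215 × 1.528 = 0.8874
  σ(Q2,Q3) = 0.233 × 0.852 × 1.528 = 0.3033
σ²_T = Σσ²ᵢ + 2·Σσ_ij = 4.5369 + 2 × 1.4557 = 7.4483
α = (3/2)·(1 − 4.5369/7.4483) = 0.59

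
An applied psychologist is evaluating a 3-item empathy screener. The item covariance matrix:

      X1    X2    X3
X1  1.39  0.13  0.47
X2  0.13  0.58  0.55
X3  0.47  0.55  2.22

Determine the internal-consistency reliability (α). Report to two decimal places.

ΣVar(i) = 1.39 + 0.58 + 2.22 = 4.19
Sum of the distinct covariances = 1.15
σ²_T = 4.19 + 2 × 1.15 = 6.49
α = (k/(k−1))·(1 − ΣVar(i)/σ²_T) = (3/2)·(1 − 4.19/6.49) = 0.53

α = 0.53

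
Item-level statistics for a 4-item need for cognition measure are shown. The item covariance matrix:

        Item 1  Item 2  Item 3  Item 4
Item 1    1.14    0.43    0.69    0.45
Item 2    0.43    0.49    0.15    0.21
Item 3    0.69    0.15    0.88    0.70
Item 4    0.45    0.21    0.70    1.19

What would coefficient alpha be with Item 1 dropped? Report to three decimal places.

coefficient alpha = 0.679

Remaining items: Item 2, Item 3, Item 4 (k = 3).
Σσ²ᵢ = 0.49 + 0.88 + 1.19 = 2.56
Var(T) = 2.56 + 2 × 1.06 = 4.68
α (item deleted) = (3/2)·(1 − 2.56/4.68) = 0.679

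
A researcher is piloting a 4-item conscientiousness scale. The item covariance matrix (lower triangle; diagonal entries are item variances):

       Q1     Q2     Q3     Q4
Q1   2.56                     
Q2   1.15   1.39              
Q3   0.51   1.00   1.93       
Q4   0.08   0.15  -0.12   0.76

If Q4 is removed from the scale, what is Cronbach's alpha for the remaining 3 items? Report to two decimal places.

Remaining items: Q1, Q2, Q3 (k = 3).
ΣVar(i) = 2.56 + 1.39 + 1.93 = 5.88
σ²_total = 5.88 + 2 × 2.66 = 11.20
α (item deleted) = (3/2)·(1 − 5.88/11.20) = 0.71

α = 0.71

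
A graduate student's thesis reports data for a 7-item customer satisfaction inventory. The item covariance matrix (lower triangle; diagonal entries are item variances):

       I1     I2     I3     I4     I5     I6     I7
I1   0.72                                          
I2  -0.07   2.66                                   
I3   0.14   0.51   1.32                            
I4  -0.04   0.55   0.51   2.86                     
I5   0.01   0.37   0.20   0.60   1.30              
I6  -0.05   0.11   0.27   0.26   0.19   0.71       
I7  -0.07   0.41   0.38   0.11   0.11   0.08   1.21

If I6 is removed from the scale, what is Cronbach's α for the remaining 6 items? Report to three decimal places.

α = 0.510

Remaining items: I1, I2, I3, I4, I5, I7 (k = 6).
Σσᵢ² = 0.72 + 2.66 + 1.32 + 2.86 + 1.30 + 1.21 = 10.07
total variance = 10.07 + 2 × 3.72 = 17.51
α (item deleted) = (6/5)·(1 − 10.07/17.51) = 0.510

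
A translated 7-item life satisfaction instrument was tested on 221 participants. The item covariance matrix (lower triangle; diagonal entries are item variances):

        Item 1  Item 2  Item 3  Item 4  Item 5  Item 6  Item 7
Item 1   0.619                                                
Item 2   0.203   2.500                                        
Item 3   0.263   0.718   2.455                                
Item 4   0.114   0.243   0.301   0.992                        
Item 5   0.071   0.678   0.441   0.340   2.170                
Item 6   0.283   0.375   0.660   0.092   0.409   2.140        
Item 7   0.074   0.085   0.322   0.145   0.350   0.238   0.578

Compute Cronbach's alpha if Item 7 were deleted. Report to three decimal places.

Remaining items: Item 1, Item 2, Item 3, Item 4, Item 5, Item 6 (k = 6).
Σσ²ᵢ = 0.619 + 2.500 + 2.455 + 0.992 + 2.170 + 2.140 = 10.876
σ²_total = 10.876 + 2 × 5.191 = 21.258
α (item deleted) = (6/5)·(1 − 10.876/21.258) = 0.586

Cronbach's alpha = 0.586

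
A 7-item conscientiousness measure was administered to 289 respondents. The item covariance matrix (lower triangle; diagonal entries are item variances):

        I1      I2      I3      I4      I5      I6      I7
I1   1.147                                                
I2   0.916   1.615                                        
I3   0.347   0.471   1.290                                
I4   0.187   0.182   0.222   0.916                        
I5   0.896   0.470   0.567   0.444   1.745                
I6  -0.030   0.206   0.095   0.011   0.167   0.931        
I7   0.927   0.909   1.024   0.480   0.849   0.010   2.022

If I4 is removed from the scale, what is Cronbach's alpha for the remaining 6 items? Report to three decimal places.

α = 0.770

Remaining items: I1, I2, I3, I5, I6, I7 (k = 6).
ΣVar(i) = 1.147 + 1.615 + 1.290 + 1.745 + 0.931 + 2.022 = 8.750
total variance = 8.750 + 2 × 7.824 = 24.398
α (item deleted) = (6/5)·(1 − 8.750/24.398) = 0.770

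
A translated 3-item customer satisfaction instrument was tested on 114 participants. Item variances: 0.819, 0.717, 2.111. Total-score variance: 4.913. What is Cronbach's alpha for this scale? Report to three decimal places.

Σσ²ᵢ = 0.819 + 0.717 + 2.111 = 3.647
α = (k/(k−1))·(1 − Σσ²ᵢ/Var(T)) = (3/2)·(1 − 3.647/4.913) = 0.387

α = 0.387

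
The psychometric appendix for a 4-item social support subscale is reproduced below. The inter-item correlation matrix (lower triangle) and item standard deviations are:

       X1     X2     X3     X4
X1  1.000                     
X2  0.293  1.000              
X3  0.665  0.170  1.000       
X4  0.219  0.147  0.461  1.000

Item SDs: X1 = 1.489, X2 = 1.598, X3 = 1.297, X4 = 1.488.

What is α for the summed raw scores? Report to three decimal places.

Σσ²ᵢ = 1.489² + 1.598² + 1.297² + 1.488² = 8.6671
Covariances σ_ij = r_ij · s_i · s_j:
  σ(X1,X2) = 0.293 × 1.489 × 1.598 = 0.6972
  σ(X1,X3) = 0.665 × 1.489 × 1.297 = 1.2843
  σ(X1,X4) = 0.219 × 1.489 × 1.488 = 0.4852
  σ(X2,X3) = 0.170 × 1.598 × 1.297 = 0.3523
  σ(X2,X4) = 0.147 × 1.598 × 1.488 = 0.3495
  σ(X3,X4) = 0.461 × 1.297 × 1.488 = 0.8897
σ²_T = Σσ²ᵢ + 2·Σσ_ij = 8.6671 + 2 × 4.0582 = 16.7835
α = (4/3)·(1 − 8.6671/16.7835) = 0.645

α = 0.645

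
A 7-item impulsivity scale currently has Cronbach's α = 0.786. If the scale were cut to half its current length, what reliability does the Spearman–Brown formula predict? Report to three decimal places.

Length factor m = 1/2
α' = m·α / (1 − (1−m)·α)
   = 1/2 × 0.786 / (1 − (1 − 1/2) × 0.786)
   = 0.3930 / 0.6070 = 0.647

predicted reliability = 0.647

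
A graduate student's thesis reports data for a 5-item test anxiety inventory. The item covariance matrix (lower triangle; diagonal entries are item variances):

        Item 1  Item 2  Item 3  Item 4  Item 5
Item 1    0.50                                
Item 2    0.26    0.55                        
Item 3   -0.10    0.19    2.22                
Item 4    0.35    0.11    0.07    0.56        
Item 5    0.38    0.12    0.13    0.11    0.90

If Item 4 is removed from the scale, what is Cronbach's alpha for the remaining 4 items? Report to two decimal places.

Remaining items: Item 1, Item 2, Item 3, Item 5 (k = 4).
ΣVar(i) = 0.50 + 0.55 + 2.22 + 0.90 = 4.17
Var(T) = 4.17 + 2 × 0.98 = 6.13
α (item deleted) = (4/3)·(1 − 4.17/6.13) = 0.43

Cronbach's alpha = 0.43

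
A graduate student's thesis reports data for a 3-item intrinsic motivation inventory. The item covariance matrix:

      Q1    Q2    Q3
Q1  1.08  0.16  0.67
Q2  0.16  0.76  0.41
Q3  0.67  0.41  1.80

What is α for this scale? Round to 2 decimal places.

α = 0.61

Σσ²ᵢ = 1.08 + 0.76 + 1.80 = 3.64
Sum of the distinct covariances = 1.24
σ²_T = 3.64 + 2 × 1.24 = 6.12
α = (k/(k−1))·(1 − Σσ²ᵢ/σ²_T) = (3/2)·(1 − 3.64/6.12) = 0.61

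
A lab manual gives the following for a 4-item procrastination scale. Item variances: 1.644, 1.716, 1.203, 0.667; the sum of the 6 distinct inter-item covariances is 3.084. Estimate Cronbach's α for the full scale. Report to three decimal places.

Cronbach's α = 0.722

ΣVar(i) = 1.644 + 1.716 + 1.203 + 0.667 = 5.230
Sum of distinct covariances = 3.084
σ²_T = ΣVar(i) + 2·Σcov = 5.230 + 2 × 3.084 = 11.398
α = (4/3)·(1 − 5.230/11.398) = 0.722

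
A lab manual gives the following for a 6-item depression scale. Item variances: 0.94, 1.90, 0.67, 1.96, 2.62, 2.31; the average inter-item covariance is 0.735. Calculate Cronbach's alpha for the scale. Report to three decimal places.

Cronbach's alpha = 0.815

sum of item variances = 0.94 + 1.90 + 0.67 + 1.96 + 2.62 + 2.31 = 10.40
Sum of the 15 distinct covariances = 15 × 0.735 = 11.025
Var(T) = sum of item variances + 2·Σcov = 10.40 + 2 × 11.025 = 32.450
α = (6/5)·(1 − 10.40/32.450) = 0.815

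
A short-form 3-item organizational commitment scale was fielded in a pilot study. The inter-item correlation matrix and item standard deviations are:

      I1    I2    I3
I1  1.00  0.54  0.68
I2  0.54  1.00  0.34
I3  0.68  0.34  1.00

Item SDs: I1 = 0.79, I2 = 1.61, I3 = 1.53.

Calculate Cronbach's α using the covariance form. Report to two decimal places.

Cronbach's α = 0.69

Σσ²ᵢ = 0.79² + 1.61² + 1.53² = 5.5571
Covariances σ_ij = r_ij · s_i · s_j:
  σ(I1,I2) = 0.54 × 0.79 × 1.61 = 0.6868
  σ(I1,I3) = 0.68 × 0.79 × 1.53 = 0.8219
  σ(I2,I3) = 0.34 × 1.61 × 1.53 = 0.8375
σ²_T = Σσ²ᵢ + 2·Σσ_ij = 5.5571 + 2 × 2.3462 = 10.2495
α = (3/2)·(1 − 5.5571/10.2495) = 0.69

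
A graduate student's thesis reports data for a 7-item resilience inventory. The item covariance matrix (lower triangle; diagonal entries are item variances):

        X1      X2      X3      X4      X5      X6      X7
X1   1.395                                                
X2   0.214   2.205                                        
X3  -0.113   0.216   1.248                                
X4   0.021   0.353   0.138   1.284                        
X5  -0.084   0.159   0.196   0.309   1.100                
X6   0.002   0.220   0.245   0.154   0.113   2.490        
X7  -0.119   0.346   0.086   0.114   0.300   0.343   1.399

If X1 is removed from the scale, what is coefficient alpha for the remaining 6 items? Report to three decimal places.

Remaining items: X2, X3, X4, X5, X6, X7 (k = 6).
Σσ²ᵢ = 2.205 + 1.248 + 1.284 + 1.100 + 2.490 + 1.399 = 9.726
σ²_T = 9.726 + 2 × 3.292 = 16.310
α (item deleted) = (6/5)·(1 − 9.726/16.310) = 0.484

α = 0.484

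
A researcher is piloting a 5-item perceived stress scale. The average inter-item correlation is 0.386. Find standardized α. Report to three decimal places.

standardized α = 0.759

Standardized α = k·r̄ / (1 + (k−1)·r̄) = 5 × 0.386 / (1 + 4 × 0.386)
  = 1.9300 / 2.5440 = 0.759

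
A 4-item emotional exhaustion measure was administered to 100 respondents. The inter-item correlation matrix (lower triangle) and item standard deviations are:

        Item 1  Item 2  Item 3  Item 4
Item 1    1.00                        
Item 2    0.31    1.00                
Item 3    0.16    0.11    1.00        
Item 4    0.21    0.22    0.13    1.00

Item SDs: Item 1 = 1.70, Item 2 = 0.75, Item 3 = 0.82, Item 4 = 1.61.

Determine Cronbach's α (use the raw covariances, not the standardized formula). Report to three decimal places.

Σσ²ᵢ = 1.70² + 0.75² + 0.82² + 1.61² = 6.7170
Covariances σ_ij = r_ij · s_i · s_j:
  σ(Item 1,Item 2) = 0.31 × 1.70 × 0.75 = 0.3952
  σ(Item 1,Item 3) = 0.16 × 1.70 × 0.82 = 0.2230
  σ(Item 1,Item 4) = 0.21 × 1.70 × 1.61 = 0.5748
  σ(Item 2,Item 3) = 0.11 × 0.75 × 0.82 = 0.0677
  σ(Item 2,Item 4) = 0.22 × 0.75 × 1.61 = 0.2657
  σ(Item 3,Item 4) = 0.13 × 0.82 × 1.61 = 0.1716
σ²_T = Σσ²ᵢ + 2·Σσ_ij = 6.7170 + 2 × 1.6980 = 10.1130
α = (4/3)·(1 − 6.7170/10.1130) = 0.448

Cronbach's α = 0.448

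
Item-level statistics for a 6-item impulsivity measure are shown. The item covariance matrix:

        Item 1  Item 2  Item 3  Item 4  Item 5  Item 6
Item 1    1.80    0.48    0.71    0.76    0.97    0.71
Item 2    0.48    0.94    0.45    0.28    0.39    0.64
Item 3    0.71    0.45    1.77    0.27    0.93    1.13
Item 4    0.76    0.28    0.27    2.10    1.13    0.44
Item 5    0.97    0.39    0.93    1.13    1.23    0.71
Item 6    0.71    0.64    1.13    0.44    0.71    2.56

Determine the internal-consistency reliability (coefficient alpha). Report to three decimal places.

Σσ²ᵢ = 1.80 + 0.94 + 1.77 + 2.10 + 1.23 + 2.56 = 10.40
Σ_{i<j} σ_ij = 10.00
σ²_total = 10.40 + 2 × 10.00 = 30.40
α = (k/(k−1))·(1 − Σσ²ᵢ/σ²_total) = (6/5)·(1 − 10.40/30.40) = 0.789

coefficient alpha = 0.789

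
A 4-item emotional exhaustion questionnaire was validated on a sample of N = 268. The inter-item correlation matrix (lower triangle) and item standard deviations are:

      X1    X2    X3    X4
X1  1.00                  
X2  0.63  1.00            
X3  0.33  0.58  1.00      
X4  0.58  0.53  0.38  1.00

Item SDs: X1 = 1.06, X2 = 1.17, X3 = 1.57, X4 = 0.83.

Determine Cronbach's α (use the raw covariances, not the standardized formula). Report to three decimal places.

Cronbach's α = 0.775

Σσ²ᵢ = 1.06² + 1.17² + 1.57² + 0.83² = 5.6463
Covariances σ_ij = r_ij · s_i · s_j:
  σ(X1,X2) = 0.63 × 1.06 × 1.17 = 0.7813
  σ(X1,X3) = 0.33 × 1.06 × 1.57 = 0.5492
  σ(X1,X4) = 0.58 × 1.06 × 0.83 = 0.5103
  σ(X2,X3) = 0.58 × 1.17 × 1.57 = 1.0654
  σ(X2,X4) = 0.53 × 1.17 × 0.83 = 0.5147
  σ(X3,X4) = 0.38 × 1.57 × 0.83 = 0.4952
σ²_T = Σσ²ᵢ + 2·Σσ_ij = 5.6463 + 2 × 3.9161 = 13.4785
α = (4/3)·(1 − 5.6463/13.4785) = 0.775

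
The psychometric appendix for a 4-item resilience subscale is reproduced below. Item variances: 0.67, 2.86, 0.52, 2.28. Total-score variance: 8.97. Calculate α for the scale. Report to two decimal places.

α = 0.39

ΣVar(i) = 0.67 + 2.86 + 0.52 + 2.28 = 6.33
α = (k/(k−1))·(1 − ΣVar(i)/total variance) = (4/3)·(1 − 6.33/8.97) = 0.39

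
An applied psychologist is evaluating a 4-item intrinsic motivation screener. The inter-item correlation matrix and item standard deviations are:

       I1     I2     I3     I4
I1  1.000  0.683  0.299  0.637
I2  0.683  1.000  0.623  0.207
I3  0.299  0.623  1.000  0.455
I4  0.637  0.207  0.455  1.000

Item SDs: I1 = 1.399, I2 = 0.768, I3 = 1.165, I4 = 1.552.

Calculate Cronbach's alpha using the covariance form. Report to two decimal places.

Σσ²ᵢ = 1.399² + 0.768² + 1.165² + 1.552² = 6.3130
Covariances σ_ij = r_ij · s_i · s_j:
  σ(I1,I2) = 0.683 × 1.399 × 0.768 = 0.7338
  σ(I1,I3) = 0.299 × 1.399 × 1.165 = 0.4873
  σ(I1,I4) = 0.637 × 1.399 × 1.552 = 1.3831
  σ(I2,I3) = 0.623 × 0.768 × 1.165 = 0.5574
  σ(I2,I4) = 0.207 × 0.768 × 1.552 = 0.2467
  σ(I3,I4) = 0.455 × 1.165 × 1.552 = 0.8227
σ²_T = Σσ²ᵢ + 2·Σσ_ij = 6.3130 + 2 × 4.2310 = 14.7750
α = (4/3)·(1 − 6.3130/14.7750) = 0.76

Cronbach's alpha = 0.76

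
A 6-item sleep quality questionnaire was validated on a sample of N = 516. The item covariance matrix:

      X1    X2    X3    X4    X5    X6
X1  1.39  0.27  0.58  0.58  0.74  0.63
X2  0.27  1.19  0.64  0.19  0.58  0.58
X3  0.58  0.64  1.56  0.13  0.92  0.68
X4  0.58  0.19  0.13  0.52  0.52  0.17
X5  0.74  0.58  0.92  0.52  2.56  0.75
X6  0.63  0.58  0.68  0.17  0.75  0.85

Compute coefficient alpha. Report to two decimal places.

α = 0.80

ΣVar(i) = 1.39 + 1.19 + 1.56 + 0.52 + 2.56 + 0.85 = 8.07
Sum of the distinct covariances = 7.96
Var(T) = 8.07 + 2 × 7.96 = 23.99
α = (k/(k−1))·(1 − ΣVar(i)/Var(T)) = (6/5)·(1 − 8.07/23.99) = 0.80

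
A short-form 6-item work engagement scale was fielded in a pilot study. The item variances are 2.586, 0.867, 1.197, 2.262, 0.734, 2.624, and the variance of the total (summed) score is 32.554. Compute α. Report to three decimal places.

sum of item variances = 2.586 + 0.867 + 1.197 + 2.262 + 0.734 + 2.624 = 10.270
α = (k/(k−1))·(1 − sum of item variances/σ²_T) = (6/5)·(1 − 10.270/32.554) = 0.821

α = 0.821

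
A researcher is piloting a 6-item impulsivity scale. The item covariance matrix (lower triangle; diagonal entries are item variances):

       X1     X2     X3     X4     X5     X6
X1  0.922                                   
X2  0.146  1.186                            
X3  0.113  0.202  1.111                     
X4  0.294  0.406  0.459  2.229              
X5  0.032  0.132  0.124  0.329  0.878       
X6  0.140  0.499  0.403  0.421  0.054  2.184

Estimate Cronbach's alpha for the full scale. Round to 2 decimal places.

α = 0.56

Σσ²ᵢ = 0.922 + 1.186 + 1.111 + 2.229 + 0.878 + 2.184 = 8.510
Sum of off-diagonal covariances = 3.754
σ²_total = 8.510 + 2 × 3.754 = 16.018
α = (k/(k−1))·(1 − Σσ²ᵢ/σ²_total) = (6/5)·(1 − 8.510/16.018) = 0.56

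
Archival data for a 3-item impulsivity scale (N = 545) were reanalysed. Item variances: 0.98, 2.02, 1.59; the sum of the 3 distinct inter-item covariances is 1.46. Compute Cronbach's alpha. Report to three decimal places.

α = 0.583

ΣVar(i) = 0.98 + 2.02 + 1.59 = 4.59
Sum of distinct covariances = 1.46
σ²_total = ΣVar(i) + 2·Σcov = 4.59 + 2 × 1.46 = 7.51
α = (3/2)·(1 − 4.59/7.51) = 0.583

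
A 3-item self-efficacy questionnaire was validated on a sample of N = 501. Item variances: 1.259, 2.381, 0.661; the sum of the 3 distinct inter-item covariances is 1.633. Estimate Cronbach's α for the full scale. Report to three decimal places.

ΣVar(i) = 1.259 + 2.381 + 0.661 = 4.301
Sum of distinct covariances = 1.633
Var(T) = ΣVar(i) + 2·Σcov = 4.301 + 2 × 1.633 = 7.567
α = (3/2)·(1 − 4.301/7.567) = 0.647

Cronbach's α = 0.647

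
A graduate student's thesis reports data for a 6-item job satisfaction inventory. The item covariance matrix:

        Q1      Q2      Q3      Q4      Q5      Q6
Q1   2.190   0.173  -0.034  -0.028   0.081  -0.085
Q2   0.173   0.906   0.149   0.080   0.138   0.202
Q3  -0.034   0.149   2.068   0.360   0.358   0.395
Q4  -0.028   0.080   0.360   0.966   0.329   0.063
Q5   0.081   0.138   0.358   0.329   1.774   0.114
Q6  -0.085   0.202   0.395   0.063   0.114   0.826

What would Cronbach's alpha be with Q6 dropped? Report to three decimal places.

Remaining items: Q1, Q2, Q3, Q4, Q5 (k = 5).
sum of item variances = 2.190 + 0.906 + 2.068 + 0.966 + 1.774 = 7.904
Var(T) = 7.904 + 2 × 1.606 = 11.116
α (item deleted) = (5/4)·(1 − 7.904/11.116) = 0.361

Cronbach's alpha = 0.361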